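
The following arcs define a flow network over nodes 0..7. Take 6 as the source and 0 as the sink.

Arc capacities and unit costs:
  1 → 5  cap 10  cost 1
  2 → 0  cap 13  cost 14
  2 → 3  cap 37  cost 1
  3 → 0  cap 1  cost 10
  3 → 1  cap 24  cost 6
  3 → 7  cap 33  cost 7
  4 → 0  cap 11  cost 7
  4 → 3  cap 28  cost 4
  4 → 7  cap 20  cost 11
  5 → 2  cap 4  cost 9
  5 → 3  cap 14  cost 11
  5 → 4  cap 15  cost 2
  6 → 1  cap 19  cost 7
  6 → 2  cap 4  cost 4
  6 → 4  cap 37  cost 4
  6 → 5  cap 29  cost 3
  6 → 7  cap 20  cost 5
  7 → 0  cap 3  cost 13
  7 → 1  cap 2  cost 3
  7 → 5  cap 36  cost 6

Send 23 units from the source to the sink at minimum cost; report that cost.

shortest-cost path #1: 6→4→0 push 11 @ unit cost 11 (adds 121)
shortest-cost path #2: 6→2→3→0 push 1 @ unit cost 15 (adds 15)
shortest-cost path #3: 6→7→0 push 3 @ unit cost 18 (adds 54)
shortest-cost path #4: 6→2→0 push 3 @ unit cost 18 (adds 54)
shortest-cost path #5: 6→4→3→2→0 push 1 @ unit cost 21 (adds 21)
shortest-cost path #6: 6→5→2→0 push 4 @ unit cost 26 (adds 104)
total cost = 369

Minimum cost for 23 units: 369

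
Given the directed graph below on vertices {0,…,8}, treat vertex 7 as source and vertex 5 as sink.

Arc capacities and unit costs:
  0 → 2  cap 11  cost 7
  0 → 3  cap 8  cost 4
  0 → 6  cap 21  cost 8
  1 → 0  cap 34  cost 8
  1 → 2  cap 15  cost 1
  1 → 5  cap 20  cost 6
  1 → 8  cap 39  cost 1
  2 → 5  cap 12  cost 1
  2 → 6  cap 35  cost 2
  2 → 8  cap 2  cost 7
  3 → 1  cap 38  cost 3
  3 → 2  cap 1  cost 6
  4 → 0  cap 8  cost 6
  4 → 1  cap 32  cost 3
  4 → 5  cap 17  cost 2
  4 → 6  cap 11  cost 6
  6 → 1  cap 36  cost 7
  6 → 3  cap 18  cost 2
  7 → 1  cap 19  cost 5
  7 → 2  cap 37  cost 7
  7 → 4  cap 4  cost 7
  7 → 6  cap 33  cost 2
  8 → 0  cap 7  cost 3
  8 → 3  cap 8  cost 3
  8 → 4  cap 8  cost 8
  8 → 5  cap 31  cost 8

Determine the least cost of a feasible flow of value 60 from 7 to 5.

Minimum cost for 60 units: 752

shortest-cost path #1: 7→1→2→5 push 12 @ unit cost 7 (adds 84)
shortest-cost path #2: 7→4→5 push 4 @ unit cost 9 (adds 36)
shortest-cost path #3: 7→1→5 push 7 @ unit cost 11 (adds 77)
shortest-cost path #4: 7→2→1→5 push 12 @ unit cost 12 (adds 144)
shortest-cost path #5: 7→6→3→1→5 push 1 @ unit cost 13 (adds 13)
shortest-cost path #6: 7→6→3→1→8→5 push 17 @ unit cost 16 (adds 272)
shortest-cost path #7: 7→6→1→8→5 push 7 @ unit cost 18 (adds 126)
total cost = 752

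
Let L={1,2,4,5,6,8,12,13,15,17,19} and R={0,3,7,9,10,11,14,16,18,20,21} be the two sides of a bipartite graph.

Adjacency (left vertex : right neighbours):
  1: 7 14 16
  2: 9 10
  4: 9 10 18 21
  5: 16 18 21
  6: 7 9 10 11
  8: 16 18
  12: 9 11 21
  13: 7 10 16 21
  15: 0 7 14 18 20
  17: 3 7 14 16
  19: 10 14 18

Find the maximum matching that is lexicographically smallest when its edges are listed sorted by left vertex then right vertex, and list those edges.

|M| = 10 (so the lex-smallest maximum matching has 10 edges)
process left vertices in ascending order; for each, take the smallest-labelled available neighbour that still permits 10 edges overall, or leave it unmatched if none does
lex-smallest matching: {1-7, 2-9, 4-10, 5-16, 6-11, 8-18, 12-21, 15-0, 17-3, 19-14}

Lex-smallest maximum matching: {(1,7), (2,9), (4,10), (5,16), (6,11), (8,18), (12,21), (15,0), (17,3), (19,14)}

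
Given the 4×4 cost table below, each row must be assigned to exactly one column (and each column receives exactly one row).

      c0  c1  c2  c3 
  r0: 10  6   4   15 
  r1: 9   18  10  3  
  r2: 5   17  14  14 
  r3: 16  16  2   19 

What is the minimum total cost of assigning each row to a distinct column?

Minimum assignment cost: 16

optimal assignment: row0→col1 (cost 6), row1→col3 (cost 3), row2→col0 (cost 5), row3→col2 (cost 2)
total = 6 + 3 + 5 + 2 = 16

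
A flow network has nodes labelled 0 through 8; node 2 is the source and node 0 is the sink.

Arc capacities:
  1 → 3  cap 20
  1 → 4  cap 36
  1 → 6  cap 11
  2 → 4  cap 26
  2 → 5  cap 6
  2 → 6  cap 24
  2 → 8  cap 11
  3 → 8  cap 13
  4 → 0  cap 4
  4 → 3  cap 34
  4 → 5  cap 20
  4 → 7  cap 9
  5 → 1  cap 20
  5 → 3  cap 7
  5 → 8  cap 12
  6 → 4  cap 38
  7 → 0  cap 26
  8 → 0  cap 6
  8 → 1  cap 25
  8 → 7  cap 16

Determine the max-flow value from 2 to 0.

augment #1: 2→4→0 bottleneck 4, total now 4
augment #2: 2→8→0 bottleneck 6, total now 10
augment #3: 2→4→7→0 bottleneck 9, total now 19
augment #4: 2→8→7→0 bottleneck 5, total now 24
augment #5: 2→5→8→7→0 bottleneck 6, total now 30
augment #6: 2→4→3→8→7→0 bottleneck 5, total now 35

Maximum flow value: 35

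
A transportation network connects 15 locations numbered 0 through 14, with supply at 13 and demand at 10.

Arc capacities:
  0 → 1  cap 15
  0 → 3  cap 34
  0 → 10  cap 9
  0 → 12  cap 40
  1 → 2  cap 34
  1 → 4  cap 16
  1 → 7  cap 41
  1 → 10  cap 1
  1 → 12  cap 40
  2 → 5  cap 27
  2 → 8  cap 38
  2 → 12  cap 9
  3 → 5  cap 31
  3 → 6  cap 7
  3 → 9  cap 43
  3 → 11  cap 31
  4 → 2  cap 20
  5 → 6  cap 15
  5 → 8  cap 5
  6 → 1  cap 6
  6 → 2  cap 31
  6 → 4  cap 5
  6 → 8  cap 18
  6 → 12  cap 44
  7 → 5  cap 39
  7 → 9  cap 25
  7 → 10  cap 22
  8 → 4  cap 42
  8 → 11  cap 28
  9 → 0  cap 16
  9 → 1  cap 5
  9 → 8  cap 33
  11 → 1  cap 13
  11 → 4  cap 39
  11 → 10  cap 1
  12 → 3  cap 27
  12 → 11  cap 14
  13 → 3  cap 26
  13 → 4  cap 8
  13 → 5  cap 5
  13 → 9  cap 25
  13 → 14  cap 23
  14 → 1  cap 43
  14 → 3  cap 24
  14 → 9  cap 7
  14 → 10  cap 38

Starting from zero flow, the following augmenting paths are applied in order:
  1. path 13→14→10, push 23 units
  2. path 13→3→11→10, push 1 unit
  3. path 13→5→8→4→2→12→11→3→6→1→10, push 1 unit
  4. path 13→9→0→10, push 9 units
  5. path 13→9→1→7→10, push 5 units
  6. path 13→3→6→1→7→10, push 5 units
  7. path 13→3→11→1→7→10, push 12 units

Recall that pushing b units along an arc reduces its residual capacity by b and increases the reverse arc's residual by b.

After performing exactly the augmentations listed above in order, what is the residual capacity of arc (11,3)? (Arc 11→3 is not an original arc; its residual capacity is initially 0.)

Residual capacity of (11,3): 12

after path 1 (13→14→10, push 23): res(11,3)=0
after path 2 (13→3→11→10, push 1): res(11,3)=1
after path 3 (13→5→8→4→2→12→11→3→6→1→10, push 1): res(11,3)=0
after path 4 (13→9→0→10, push 9): res(11,3)=0
after path 5 (13→9→1→7→10, push 5): res(11,3)=0
after path 6 (13→3→6→1→7→10, push 5): res(11,3)=0
after path 7 (13→3→11→1→7→10, push 12): res(11,3)=12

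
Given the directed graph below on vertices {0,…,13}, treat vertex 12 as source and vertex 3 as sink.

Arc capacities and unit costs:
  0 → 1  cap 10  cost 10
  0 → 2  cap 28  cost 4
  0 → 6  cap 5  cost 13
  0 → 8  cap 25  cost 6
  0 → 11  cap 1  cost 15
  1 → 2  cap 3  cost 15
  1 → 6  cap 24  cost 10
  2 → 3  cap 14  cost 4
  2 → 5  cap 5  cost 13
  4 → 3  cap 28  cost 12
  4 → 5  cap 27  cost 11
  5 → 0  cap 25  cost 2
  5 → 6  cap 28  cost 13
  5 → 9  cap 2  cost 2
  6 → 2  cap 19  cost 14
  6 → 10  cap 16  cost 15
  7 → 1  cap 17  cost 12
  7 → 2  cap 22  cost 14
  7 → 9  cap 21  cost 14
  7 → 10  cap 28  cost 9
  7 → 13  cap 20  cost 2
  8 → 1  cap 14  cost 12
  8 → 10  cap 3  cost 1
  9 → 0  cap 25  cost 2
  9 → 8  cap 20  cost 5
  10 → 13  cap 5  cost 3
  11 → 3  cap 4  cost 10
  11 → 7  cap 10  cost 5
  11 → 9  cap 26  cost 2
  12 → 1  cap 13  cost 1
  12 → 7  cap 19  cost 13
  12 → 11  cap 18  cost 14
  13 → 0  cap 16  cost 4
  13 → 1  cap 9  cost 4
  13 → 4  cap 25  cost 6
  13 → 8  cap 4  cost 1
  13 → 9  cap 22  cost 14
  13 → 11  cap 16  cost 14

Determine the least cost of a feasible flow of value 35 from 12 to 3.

Minimum cost for 35 units: 1003

shortest-cost path #1: 12→1→2→3 push 3 @ unit cost 20 (adds 60)
shortest-cost path #2: 12→11→3 push 4 @ unit cost 24 (adds 96)
shortest-cost path #3: 12→11→9→0→2→3 push 11 @ unit cost 26 (adds 286)
shortest-cost path #4: 12→7→13→4→3 push 17 @ unit cost 33 (adds 561)
total cost = 1003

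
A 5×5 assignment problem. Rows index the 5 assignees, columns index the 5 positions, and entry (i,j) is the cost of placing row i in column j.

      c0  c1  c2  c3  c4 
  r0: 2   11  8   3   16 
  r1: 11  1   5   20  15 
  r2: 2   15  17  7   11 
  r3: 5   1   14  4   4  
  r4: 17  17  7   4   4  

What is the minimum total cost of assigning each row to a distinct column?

Minimum assignment cost: 15

optimal assignment: row0→col3 (cost 3), row1→col2 (cost 5), row2→col0 (cost 2), row3→col1 (cost 1), row4→col4 (cost 4)
total = 3 + 5 + 2 + 1 + 4 = 15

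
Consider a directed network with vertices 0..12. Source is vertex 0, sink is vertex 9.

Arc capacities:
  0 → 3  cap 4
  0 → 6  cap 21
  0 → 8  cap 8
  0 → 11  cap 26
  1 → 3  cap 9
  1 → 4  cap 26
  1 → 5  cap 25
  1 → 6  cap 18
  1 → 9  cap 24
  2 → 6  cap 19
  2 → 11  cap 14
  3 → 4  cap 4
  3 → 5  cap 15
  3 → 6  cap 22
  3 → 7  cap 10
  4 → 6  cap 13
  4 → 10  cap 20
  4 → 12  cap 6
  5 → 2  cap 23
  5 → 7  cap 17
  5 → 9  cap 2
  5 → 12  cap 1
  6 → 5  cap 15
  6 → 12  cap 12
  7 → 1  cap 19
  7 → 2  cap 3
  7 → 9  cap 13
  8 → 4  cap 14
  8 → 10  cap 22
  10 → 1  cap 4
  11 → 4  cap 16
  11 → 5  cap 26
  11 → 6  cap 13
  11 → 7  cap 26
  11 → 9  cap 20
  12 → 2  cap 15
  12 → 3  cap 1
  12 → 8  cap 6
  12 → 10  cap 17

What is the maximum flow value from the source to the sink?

Maximum flow value: 58

augment #1: 0→11→9 bottleneck 20, total now 20
augment #2: 0→3→5→9 bottleneck 2, total now 22
augment #3: 0→3→7→9 bottleneck 2, total now 24
augment #4: 0→11→7→9 bottleneck 6, total now 30
augment #5: 0→6→5→7→9 bottleneck 5, total now 35
augment #6: 0→8→10→1→9 bottleneck 4, total now 39
augment #7: 0→6→5→7→1→9 bottleneck 10, total now 49
augment #8: 0→6→12→3→7→1→9 bottleneck 1, total now 50
augment #9: 0→6→12→2→11→7→1→9 bottleneck 5, total now 55
augment #10: 0→8→4→12→2→11→7→1→9 bottleneck 3, total now 58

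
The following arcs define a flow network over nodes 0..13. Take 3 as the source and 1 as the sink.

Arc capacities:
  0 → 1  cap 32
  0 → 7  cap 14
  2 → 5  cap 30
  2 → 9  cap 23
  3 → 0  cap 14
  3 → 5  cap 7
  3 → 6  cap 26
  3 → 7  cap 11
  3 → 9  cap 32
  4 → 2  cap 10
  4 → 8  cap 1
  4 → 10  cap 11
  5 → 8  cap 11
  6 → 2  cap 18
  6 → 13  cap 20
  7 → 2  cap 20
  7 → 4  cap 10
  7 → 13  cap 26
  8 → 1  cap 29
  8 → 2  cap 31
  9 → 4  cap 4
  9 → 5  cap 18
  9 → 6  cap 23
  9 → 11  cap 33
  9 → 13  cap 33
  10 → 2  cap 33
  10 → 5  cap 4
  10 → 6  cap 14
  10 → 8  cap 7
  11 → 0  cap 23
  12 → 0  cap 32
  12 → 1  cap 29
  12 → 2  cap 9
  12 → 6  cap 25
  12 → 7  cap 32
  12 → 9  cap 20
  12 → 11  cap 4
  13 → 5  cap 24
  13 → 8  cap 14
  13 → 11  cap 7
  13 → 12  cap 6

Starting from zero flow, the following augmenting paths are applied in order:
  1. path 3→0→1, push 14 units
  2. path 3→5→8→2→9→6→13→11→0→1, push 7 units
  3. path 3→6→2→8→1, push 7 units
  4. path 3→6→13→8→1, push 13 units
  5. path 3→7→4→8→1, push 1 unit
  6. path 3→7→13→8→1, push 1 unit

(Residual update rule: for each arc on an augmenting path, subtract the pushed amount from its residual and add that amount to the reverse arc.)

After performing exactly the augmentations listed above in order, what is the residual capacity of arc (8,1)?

Residual capacity of (8,1): 7

after path 1 (3→0→1, push 14): res(8,1)=29
after path 2 (3→5→8→2→9→6→13→11→0→1, push 7): res(8,1)=29
after path 3 (3→6→2→8→1, push 7): res(8,1)=22
after path 4 (3→6→13→8→1, push 13): res(8,1)=9
after path 5 (3→7→4→8→1, push 1): res(8,1)=8
after path 6 (3→7→13→8→1, push 1): res(8,1)=7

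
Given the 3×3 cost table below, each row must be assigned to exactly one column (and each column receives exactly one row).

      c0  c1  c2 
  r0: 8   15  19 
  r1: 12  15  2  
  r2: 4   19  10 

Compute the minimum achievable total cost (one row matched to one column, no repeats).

optimal assignment: row0→col1 (cost 15), row1→col2 (cost 2), row2→col0 (cost 4)
total = 15 + 2 + 4 = 21

Minimum assignment cost: 21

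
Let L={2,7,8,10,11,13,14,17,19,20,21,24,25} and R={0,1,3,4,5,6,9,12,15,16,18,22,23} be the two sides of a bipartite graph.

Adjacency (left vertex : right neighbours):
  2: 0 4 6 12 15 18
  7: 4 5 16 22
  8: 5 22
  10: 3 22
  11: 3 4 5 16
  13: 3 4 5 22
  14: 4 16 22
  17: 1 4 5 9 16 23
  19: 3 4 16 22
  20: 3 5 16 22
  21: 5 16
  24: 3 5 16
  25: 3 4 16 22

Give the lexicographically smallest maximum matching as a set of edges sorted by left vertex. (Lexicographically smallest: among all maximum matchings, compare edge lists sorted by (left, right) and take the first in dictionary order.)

Lex-smallest maximum matching: {(2,0), (7,4), (8,5), (10,3), (11,16), (13,22), (17,1)}

|M| = 7 (so the lex-smallest maximum matching has 7 edges)
process left vertices in ascending order; for each, take the smallest-labelled available neighbour that still permits 7 edges overall, or leave it unmatched if none does
lex-smallest matching: {2-0, 7-4, 8-5, 10-3, 11-16, 13-22, 17-1}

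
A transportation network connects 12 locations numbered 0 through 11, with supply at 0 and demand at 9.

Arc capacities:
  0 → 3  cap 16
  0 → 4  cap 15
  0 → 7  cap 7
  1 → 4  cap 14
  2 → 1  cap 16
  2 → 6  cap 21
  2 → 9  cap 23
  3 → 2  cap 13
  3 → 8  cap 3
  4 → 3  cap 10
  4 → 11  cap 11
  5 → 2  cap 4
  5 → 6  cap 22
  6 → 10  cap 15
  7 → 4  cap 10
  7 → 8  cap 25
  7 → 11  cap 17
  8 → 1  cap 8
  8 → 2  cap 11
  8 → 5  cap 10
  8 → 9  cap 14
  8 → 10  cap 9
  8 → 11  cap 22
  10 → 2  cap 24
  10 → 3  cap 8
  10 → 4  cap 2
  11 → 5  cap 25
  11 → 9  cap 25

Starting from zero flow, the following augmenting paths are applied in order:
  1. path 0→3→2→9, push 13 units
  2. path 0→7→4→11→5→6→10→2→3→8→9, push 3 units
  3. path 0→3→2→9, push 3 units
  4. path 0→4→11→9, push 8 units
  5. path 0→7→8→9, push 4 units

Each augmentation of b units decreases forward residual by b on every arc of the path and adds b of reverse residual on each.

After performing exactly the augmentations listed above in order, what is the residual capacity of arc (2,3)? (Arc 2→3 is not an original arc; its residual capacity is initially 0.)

after path 1 (0→3→2→9, push 13): res(2,3)=13
after path 2 (0→7→4→11→5→6→10→2→3→8→9, push 3): res(2,3)=10
after path 3 (0→3→2→9, push 3): res(2,3)=13
after path 4 (0→4→11→9, push 8): res(2,3)=13
after path 5 (0→7→8→9, push 4): res(2,3)=13

Residual capacity of (2,3): 13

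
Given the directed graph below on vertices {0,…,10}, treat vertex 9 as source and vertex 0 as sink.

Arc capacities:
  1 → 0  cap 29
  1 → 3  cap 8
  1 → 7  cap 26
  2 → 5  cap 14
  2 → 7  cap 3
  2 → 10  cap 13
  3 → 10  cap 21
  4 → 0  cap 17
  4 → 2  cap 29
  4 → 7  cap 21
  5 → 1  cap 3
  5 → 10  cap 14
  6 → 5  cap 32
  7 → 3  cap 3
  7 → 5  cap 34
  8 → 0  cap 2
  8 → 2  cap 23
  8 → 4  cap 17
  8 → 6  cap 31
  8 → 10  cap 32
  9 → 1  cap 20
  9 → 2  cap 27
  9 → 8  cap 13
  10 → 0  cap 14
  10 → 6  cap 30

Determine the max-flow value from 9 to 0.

Maximum flow value: 50

augment #1: 9→1→0 bottleneck 20, total now 20
augment #2: 9→8→0 bottleneck 2, total now 22
augment #3: 9→2→10→0 bottleneck 13, total now 35
augment #4: 9→8→4→0 bottleneck 11, total now 46
augment #5: 9→2→5→1→0 bottleneck 3, total now 49
augment #6: 9→2→5→10→0 bottleneck 1, total now 50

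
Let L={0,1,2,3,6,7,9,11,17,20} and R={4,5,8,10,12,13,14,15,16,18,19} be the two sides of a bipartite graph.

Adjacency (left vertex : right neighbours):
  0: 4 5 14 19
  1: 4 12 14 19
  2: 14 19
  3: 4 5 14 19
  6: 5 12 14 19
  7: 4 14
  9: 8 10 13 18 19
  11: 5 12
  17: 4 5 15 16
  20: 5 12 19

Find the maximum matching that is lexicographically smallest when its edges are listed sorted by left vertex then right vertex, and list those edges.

Lex-smallest maximum matching: {(0,4), (1,12), (2,14), (3,5), (6,19), (9,8), (17,15)}

|M| = 7 (so the lex-smallest maximum matching has 7 edges)
process left vertices in ascending order; for each, take the smallest-labelled available neighbour that still permits 7 edges overall, or leave it unmatched if none does
lex-smallest matching: {0-4, 1-12, 2-14, 3-5, 6-19, 9-8, 17-15}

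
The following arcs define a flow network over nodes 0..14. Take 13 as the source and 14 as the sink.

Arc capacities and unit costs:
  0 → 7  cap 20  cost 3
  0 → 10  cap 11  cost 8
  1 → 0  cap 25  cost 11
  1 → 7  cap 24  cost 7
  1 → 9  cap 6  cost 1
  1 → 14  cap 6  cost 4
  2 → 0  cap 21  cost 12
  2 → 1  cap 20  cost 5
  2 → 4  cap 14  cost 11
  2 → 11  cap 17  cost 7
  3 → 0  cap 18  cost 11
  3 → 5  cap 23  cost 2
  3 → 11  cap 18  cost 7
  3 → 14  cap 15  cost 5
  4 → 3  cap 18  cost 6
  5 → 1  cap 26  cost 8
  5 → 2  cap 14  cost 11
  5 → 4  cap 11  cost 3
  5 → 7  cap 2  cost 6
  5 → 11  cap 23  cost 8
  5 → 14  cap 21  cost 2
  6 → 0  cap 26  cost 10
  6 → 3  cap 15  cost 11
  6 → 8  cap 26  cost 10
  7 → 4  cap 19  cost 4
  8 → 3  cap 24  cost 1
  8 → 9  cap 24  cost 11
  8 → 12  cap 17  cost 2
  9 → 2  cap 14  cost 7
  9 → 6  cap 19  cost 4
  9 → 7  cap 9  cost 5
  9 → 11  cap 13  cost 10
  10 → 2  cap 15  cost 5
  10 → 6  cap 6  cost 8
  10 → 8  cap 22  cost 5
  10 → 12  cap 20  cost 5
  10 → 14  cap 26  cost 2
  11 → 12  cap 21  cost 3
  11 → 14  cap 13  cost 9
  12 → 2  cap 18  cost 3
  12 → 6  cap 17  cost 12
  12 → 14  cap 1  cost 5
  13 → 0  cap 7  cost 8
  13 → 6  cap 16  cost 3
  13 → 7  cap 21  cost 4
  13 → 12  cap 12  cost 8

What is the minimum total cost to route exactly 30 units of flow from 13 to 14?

shortest-cost path #1: 13→12→14 push 1 @ unit cost 13 (adds 13)
shortest-cost path #2: 13→0→10→14 push 7 @ unit cost 18 (adds 126)
shortest-cost path #3: 13→6→3→5→14 push 15 @ unit cost 18 (adds 270)
shortest-cost path #4: 13→6→8→3→5→14 push 1 @ unit cost 18 (adds 18)
shortest-cost path #5: 13→7→4→3→5→14 push 5 @ unit cost 18 (adds 90)
shortest-cost path #6: 13→7→4→3→14 push 1 @ unit cost 19 (adds 19)
total cost = 536

Minimum cost for 30 units: 536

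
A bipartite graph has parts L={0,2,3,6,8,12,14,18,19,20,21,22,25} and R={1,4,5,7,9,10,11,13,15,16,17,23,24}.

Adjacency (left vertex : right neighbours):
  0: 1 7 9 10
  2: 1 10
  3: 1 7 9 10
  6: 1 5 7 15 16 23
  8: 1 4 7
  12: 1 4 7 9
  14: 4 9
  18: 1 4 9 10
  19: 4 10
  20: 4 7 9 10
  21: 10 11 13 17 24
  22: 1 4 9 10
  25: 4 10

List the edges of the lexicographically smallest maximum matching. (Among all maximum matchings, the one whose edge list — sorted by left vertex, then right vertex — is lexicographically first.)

|M| = 7 (so the lex-smallest maximum matching has 7 edges)
process left vertices in ascending order; for each, take the smallest-labelled available neighbour that still permits 7 edges overall, or leave it unmatched if none does
lex-smallest matching: {0-1, 2-10, 3-7, 6-5, 8-4, 12-9, 21-11}

Lex-smallest maximum matching: {(0,1), (2,10), (3,7), (6,5), (8,4), (12,9), (21,11)}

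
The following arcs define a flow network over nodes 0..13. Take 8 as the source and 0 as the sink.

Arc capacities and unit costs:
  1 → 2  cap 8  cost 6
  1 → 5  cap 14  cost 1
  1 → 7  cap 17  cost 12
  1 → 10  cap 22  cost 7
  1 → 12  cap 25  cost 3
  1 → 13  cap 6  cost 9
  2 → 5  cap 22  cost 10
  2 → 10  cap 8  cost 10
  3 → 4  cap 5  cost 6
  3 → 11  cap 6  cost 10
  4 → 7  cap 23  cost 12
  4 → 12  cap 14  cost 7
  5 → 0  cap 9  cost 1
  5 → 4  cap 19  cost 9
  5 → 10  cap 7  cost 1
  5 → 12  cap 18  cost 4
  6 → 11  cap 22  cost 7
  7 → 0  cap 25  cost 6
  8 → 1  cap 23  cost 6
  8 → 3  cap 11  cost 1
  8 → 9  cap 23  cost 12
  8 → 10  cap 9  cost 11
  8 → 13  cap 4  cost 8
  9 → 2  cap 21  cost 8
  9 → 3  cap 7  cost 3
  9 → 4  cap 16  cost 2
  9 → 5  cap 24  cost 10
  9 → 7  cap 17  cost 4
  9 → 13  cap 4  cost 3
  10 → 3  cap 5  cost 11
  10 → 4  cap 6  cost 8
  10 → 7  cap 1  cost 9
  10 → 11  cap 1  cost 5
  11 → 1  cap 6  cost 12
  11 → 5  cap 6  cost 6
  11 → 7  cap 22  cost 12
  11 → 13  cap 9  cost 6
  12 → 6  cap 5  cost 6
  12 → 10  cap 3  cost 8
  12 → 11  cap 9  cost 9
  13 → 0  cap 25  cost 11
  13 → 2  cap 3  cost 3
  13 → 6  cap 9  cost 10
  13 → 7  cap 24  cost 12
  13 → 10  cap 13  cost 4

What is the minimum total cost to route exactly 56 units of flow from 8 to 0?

shortest-cost path #1: 8→1→5→0 push 9 @ unit cost 8 (adds 72)
shortest-cost path #2: 8→13→0 push 4 @ unit cost 19 (adds 76)
shortest-cost path #3: 8→9→7→0 push 17 @ unit cost 22 (adds 374)
shortest-cost path #4: 8→1→5→10→7→0 push 1 @ unit cost 23 (adds 23)
shortest-cost path #5: 8→1→7→0 push 7 @ unit cost 24 (adds 168)
shortest-cost path #6: 8→9→13→0 push 4 @ unit cost 26 (adds 104)
shortest-cost path #7: 8→1→13→0 push 6 @ unit cost 26 (adds 156)
shortest-cost path #8: 8→3→11→13→0 push 6 @ unit cost 28 (adds 168)
shortest-cost path #9: 8→3→4→7→1→5→10→11→13→0 push 1 @ unit cost 31 (adds 31)
shortest-cost path #10: 8→3→4→7→1→12→11→13→0 push 1 @ unit cost 36 (adds 36)
total cost = 1208

Minimum cost for 56 units: 1208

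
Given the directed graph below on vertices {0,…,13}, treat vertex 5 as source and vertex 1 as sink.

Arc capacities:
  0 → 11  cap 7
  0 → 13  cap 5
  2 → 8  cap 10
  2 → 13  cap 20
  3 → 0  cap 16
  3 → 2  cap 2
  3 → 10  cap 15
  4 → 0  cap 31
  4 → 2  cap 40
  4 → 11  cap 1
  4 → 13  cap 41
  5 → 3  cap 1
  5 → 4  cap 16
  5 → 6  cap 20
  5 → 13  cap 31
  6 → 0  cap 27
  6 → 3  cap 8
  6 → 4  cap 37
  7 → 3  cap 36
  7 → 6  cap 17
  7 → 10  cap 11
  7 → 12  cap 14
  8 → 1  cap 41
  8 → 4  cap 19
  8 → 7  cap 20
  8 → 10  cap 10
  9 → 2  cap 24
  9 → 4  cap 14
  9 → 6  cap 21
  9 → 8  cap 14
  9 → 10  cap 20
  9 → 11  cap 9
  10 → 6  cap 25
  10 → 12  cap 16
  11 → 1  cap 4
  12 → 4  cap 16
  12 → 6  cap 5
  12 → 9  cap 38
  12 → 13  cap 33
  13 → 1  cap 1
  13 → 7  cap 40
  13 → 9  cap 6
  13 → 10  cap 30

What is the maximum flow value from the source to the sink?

augment #1: 5→13→1 bottleneck 1, total now 1
augment #2: 5→4→11→1 bottleneck 1, total now 2
augment #3: 5→3→0→11→1 bottleneck 1, total now 3
augment #4: 5→4→0→11→1 bottleneck 2, total now 5
augment #5: 5→4→2→8→1 bottleneck 10, total now 15
augment #6: 5→13→9→8→1 bottleneck 6, total now 21
augment #7: 5→13→7→12→9→8→1 bottleneck 8, total now 29

Maximum flow value: 29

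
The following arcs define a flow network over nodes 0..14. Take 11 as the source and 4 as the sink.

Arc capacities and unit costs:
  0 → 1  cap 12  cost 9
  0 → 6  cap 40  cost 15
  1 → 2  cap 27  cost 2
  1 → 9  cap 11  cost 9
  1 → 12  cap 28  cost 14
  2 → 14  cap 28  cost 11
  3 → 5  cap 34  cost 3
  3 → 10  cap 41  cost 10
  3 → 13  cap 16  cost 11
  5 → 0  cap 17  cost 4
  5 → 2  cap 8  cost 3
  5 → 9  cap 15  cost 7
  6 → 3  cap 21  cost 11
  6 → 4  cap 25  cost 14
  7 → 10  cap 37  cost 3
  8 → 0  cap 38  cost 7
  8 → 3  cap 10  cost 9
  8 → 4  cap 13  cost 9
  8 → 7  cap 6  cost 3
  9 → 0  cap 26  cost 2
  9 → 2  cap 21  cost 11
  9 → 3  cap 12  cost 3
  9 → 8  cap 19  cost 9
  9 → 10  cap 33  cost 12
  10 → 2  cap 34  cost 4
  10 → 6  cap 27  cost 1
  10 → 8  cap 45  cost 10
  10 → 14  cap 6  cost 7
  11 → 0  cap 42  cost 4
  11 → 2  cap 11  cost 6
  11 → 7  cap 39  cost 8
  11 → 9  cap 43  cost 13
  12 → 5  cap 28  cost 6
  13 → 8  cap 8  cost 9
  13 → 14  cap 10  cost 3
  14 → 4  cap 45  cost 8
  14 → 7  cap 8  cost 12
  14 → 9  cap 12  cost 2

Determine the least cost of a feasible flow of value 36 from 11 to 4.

Minimum cost for 36 units: 925

shortest-cost path #1: 11→2→14→4 push 11 @ unit cost 25 (adds 275)
shortest-cost path #2: 11→7→10→14→4 push 6 @ unit cost 26 (adds 156)
shortest-cost path #3: 11→7→10→6→4 push 19 @ unit cost 26 (adds 494)
total cost = 925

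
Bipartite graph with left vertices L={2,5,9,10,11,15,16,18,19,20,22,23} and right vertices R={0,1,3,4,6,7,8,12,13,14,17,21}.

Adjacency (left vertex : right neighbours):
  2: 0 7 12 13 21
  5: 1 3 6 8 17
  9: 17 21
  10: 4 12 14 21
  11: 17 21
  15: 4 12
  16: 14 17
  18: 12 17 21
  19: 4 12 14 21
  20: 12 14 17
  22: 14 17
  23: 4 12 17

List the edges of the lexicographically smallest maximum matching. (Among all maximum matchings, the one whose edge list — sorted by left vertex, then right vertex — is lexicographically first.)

Lex-smallest maximum matching: {(2,0), (5,1), (9,17), (10,4), (11,21), (15,12), (16,14)}

|M| = 7 (so the lex-smallest maximum matching has 7 edges)
process left vertices in ascending order; for each, take the smallest-labelled available neighbour that still permits 7 edges overall, or leave it unmatched if none does
lex-smallest matching: {2-0, 5-1, 9-17, 10-4, 11-21, 15-12, 16-14}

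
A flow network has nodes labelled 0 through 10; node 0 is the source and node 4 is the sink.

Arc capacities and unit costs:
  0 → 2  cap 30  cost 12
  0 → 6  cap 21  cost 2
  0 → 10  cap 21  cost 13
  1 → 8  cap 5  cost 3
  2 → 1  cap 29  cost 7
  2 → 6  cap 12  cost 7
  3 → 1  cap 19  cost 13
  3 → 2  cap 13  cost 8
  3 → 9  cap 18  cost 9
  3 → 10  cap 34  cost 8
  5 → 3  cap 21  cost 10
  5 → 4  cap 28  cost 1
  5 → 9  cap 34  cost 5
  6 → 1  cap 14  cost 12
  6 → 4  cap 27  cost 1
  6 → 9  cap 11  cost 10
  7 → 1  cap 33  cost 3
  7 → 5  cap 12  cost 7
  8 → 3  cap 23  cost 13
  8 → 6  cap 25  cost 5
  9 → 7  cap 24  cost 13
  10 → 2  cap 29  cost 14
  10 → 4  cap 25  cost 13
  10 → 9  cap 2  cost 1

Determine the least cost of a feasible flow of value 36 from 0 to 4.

Minimum cost for 36 units: 417

shortest-cost path #1: 0→6→4 push 21 @ unit cost 3 (adds 63)
shortest-cost path #2: 0→2→6→4 push 6 @ unit cost 20 (adds 120)
shortest-cost path #3: 0→10→4 push 9 @ unit cost 26 (adds 234)
total cost = 417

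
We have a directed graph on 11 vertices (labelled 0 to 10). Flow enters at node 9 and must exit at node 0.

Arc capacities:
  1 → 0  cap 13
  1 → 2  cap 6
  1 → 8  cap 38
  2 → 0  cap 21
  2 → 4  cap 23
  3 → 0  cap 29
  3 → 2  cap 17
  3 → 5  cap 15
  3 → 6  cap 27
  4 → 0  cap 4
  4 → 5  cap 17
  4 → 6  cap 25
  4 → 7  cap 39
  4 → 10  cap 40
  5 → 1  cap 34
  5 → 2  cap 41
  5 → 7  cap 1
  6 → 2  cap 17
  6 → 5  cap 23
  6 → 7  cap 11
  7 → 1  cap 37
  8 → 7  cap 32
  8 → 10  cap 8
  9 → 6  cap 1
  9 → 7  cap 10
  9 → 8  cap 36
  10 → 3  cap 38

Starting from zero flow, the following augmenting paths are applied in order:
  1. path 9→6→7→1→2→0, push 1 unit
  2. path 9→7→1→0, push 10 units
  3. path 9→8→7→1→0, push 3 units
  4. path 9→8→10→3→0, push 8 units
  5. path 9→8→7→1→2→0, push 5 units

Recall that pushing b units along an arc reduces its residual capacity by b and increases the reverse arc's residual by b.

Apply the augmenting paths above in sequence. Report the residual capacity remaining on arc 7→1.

Residual capacity of (7,1): 18

after path 1 (9→6→7→1→2→0, push 1): res(7,1)=36
after path 2 (9→7→1→0, push 10): res(7,1)=26
after path 3 (9→8→7→1→0, push 3): res(7,1)=23
after path 4 (9→8→10→3→0, push 8): res(7,1)=23
after path 5 (9→8→7→1→2→0, push 5): res(7,1)=18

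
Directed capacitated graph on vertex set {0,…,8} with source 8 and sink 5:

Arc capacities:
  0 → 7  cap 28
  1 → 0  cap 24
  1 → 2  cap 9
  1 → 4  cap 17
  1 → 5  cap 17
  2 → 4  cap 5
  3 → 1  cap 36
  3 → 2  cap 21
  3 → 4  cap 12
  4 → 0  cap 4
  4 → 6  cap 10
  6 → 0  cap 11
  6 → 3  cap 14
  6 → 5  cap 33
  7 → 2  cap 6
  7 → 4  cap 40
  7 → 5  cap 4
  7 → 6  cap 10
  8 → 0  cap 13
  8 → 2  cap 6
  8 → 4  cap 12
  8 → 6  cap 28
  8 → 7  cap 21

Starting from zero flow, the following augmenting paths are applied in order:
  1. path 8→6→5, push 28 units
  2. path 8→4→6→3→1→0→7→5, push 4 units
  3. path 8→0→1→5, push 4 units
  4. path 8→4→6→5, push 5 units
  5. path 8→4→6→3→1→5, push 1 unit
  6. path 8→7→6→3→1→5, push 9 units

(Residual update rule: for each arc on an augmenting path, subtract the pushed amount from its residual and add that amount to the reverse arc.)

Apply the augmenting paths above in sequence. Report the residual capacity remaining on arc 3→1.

Residual capacity of (3,1): 22

after path 1 (8→6→5, push 28): res(3,1)=36
after path 2 (8→4→6→3→1→0→7→5, push 4): res(3,1)=32
after path 3 (8→0→1→5, push 4): res(3,1)=32
after path 4 (8→4→6→5, push 5): res(3,1)=32
after path 5 (8→4→6→3→1→5, push 1): res(3,1)=31
after path 6 (8→7→6→3→1→5, push 9): res(3,1)=22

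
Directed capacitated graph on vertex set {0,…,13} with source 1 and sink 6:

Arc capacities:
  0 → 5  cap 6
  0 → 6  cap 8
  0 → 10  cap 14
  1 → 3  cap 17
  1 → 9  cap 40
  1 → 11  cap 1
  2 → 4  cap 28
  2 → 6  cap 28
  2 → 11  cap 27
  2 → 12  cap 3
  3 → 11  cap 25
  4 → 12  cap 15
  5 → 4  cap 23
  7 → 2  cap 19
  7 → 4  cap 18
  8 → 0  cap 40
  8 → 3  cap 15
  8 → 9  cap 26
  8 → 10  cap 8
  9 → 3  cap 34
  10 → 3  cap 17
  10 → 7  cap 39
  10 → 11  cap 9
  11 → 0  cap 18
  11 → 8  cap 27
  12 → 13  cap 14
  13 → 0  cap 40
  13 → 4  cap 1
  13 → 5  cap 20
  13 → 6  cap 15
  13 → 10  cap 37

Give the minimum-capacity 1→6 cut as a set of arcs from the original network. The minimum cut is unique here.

augment #1: 1→11→0→6 push 1
augment #2: 1→3→11→0→6 push 7
augment #3: 1→3→11→0→10→7→2→6 push 10
augment #4: 1→9→3→11→8→10→7→2→6 push 8
max flow = 26; residual-reachable set from 1 gives S-side
cut edges (S→T): {(1,11), (3,11)} total cap 26

Min-cut arcs: {(1,11), (3,11)} (total capacity 26)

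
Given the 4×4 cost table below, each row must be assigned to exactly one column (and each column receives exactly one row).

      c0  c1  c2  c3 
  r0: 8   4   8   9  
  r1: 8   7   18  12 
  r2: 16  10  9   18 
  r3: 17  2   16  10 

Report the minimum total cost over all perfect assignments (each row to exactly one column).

optimal assignment: row0→col3 (cost 9), row1→col0 (cost 8), row2→col2 (cost 9), row3→col1 (cost 2)
total = 9 + 8 + 9 + 2 = 28

Minimum assignment cost: 28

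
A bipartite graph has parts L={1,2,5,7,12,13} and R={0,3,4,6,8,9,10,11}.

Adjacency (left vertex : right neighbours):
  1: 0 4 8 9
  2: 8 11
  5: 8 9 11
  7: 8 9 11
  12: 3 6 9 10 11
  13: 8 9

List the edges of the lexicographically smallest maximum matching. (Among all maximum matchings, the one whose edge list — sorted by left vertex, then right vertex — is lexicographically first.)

|M| = 5 (so the lex-smallest maximum matching has 5 edges)
process left vertices in ascending order; for each, take the smallest-labelled available neighbour that still permits 5 edges overall, or leave it unmatched if none does
lex-smallest matching: {1-0, 2-8, 5-9, 7-11, 12-3}

Lex-smallest maximum matching: {(1,0), (2,8), (5,9), (7,11), (12,3)}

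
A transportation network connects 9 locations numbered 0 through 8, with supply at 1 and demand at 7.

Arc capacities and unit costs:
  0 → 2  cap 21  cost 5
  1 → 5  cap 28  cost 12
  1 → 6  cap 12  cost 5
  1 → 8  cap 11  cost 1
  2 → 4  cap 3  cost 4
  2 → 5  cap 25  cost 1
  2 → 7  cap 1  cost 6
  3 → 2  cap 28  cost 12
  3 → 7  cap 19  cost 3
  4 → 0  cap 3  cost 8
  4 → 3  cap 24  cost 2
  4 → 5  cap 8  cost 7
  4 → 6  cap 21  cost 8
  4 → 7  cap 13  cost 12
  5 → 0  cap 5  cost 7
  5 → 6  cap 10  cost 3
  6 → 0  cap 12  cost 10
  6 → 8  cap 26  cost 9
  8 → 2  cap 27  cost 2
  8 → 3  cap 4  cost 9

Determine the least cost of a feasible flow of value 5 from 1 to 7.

shortest-cost path #1: 1→8→2→7 push 1 @ unit cost 9 (adds 9)
shortest-cost path #2: 1→8→2→4→3→7 push 3 @ unit cost 12 (adds 36)
shortest-cost path #3: 1→8→3→7 push 1 @ unit cost 13 (adds 13)
total cost = 58

Minimum cost for 5 units: 58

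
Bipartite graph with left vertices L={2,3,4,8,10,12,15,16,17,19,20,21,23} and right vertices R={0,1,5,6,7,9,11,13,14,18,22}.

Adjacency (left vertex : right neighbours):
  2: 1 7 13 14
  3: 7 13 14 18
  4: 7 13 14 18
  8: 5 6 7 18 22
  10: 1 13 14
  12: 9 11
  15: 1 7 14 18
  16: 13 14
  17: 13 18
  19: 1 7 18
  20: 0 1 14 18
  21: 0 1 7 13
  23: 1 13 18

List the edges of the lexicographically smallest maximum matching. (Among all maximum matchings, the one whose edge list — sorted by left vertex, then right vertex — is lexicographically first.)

|M| = 8 (so the lex-smallest maximum matching has 8 edges)
process left vertices in ascending order; for each, take the smallest-labelled available neighbour that still permits 8 edges overall, or leave it unmatched if none does
lex-smallest matching: {2-1, 3-7, 4-13, 8-5, 10-14, 12-9, 15-18, 20-0}

Lex-smallest maximum matching: {(2,1), (3,7), (4,13), (8,5), (10,14), (12,9), (15,18), (20,0)}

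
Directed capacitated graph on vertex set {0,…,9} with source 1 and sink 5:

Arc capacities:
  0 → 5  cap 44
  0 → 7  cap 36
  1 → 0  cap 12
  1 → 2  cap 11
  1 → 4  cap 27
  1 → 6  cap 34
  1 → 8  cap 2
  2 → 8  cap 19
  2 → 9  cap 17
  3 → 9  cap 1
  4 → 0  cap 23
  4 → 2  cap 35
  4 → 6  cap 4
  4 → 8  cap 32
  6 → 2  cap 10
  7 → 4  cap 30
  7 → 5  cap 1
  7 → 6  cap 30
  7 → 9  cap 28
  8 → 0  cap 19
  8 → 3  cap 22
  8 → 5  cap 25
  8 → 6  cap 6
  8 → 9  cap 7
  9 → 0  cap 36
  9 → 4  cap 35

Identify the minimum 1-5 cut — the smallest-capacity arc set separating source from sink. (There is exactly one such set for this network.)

Min-cut arcs: {(1,0), (1,2), (1,4), (1,8), (6,2)} (total capacity 62)

augment #1: 1→0→5 push 12
augment #2: 1→8→5 push 2
augment #3: 1→2→8→5 push 11
augment #4: 1→4→0→5 push 23
augment #5: 1→4→8→5 push 4
augment #6: 1→6→2→8→5 push 8
augment #7: 1→6→2→9→0→5 push 2
max flow = 62; residual-reachable set from 1 gives S-side
cut edges (S→T): {(1,0), (1,2), (1,4), (1,8), (6,2)} total cap 62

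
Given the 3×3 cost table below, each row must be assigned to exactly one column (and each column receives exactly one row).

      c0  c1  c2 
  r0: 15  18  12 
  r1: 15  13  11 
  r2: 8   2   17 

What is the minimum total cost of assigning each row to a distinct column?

optimal assignment: row0→col0 (cost 15), row1→col2 (cost 11), row2→col1 (cost 2)
total = 15 + 11 + 2 = 28

Minimum assignment cost: 28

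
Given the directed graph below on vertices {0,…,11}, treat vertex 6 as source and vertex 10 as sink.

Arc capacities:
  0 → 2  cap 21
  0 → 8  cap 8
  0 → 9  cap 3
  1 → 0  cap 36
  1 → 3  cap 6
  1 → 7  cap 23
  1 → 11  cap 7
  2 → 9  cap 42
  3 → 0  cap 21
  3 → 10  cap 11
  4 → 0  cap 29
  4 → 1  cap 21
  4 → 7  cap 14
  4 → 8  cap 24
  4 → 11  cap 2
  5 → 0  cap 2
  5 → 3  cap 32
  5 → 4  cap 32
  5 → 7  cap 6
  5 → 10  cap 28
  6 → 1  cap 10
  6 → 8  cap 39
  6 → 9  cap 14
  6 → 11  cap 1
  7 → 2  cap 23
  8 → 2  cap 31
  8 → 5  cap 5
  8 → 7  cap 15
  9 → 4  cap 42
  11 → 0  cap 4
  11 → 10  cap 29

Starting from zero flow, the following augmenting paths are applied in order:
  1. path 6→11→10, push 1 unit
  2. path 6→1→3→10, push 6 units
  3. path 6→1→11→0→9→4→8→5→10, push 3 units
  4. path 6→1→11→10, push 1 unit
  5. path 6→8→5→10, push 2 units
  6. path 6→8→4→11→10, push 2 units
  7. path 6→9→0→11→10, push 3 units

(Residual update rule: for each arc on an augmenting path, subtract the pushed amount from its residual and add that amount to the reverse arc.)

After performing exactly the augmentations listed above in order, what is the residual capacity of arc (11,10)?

after path 1 (6→11→10, push 1): res(11,10)=28
after path 2 (6→1→3→10, push 6): res(11,10)=28
after path 3 (6→1→11→0→9→4→8→5→10, push 3): res(11,10)=28
after path 4 (6→1→11→10, push 1): res(11,10)=27
after path 5 (6→8→5→10, push 2): res(11,10)=27
after path 6 (6→8→4→11→10, push 2): res(11,10)=25
after path 7 (6→9→0→11→10, push 3): res(11,10)=22

Residual capacity of (11,10): 22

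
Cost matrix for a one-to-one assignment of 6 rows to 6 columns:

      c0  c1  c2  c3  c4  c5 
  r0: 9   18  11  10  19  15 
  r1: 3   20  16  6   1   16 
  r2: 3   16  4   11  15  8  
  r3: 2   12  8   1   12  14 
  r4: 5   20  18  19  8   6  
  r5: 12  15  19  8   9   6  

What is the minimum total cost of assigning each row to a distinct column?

optimal assignment: row0→col1 (cost 18), row1→col4 (cost 1), row2→col2 (cost 4), row3→col3 (cost 1), row4→col0 (cost 5), row5→col5 (cost 6)
total = 18 + 1 + 4 + 1 + 5 + 6 = 35

Minimum assignment cost: 35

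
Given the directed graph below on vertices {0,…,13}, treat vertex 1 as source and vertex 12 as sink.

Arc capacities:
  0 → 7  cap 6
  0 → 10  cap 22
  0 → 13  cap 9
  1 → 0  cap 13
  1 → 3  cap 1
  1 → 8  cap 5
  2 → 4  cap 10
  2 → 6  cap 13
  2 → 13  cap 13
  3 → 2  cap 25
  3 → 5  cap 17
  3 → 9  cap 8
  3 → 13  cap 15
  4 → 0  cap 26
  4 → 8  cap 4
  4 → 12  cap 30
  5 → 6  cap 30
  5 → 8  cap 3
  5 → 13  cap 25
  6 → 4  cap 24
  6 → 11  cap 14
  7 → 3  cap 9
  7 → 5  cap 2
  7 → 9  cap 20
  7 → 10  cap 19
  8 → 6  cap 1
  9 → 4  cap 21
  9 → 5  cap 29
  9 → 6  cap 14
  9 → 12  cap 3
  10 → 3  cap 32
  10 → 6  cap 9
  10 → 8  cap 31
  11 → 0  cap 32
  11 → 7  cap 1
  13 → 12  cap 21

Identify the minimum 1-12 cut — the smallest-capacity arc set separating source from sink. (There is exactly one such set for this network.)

augment #1: 1→0→13→12 push 9
augment #2: 1→3→9→12 push 1
augment #3: 1→0→7→9→12 push 2
augment #4: 1→8→6→4→12 push 1
augment #5: 1→0→7→3→13→12 push 2
max flow = 15; residual-reachable set from 1 gives S-side
cut edges (S→T): {(1,0), (1,3), (8,6)} total cap 15

Min-cut arcs: {(1,0), (1,3), (8,6)} (total capacity 15)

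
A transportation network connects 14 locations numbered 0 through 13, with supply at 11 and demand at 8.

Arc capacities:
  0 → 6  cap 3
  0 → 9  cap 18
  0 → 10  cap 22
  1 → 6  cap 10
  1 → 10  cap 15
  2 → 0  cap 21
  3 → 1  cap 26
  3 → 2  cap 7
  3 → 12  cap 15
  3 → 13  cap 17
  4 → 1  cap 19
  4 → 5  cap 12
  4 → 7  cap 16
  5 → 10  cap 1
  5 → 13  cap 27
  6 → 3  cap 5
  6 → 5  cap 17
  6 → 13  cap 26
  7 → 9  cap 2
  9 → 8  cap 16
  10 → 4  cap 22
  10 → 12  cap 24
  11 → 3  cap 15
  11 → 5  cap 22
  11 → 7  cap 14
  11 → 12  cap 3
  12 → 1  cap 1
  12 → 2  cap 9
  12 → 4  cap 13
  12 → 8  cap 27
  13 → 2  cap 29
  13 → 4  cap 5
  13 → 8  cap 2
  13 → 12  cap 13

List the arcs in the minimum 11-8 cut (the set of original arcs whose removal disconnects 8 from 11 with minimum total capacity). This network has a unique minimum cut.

Min-cut arcs: {(7,9), (11,3), (11,5), (11,12)} (total capacity 42)

augment #1: 11→12→8 push 3
augment #2: 11→3→12→8 push 15
augment #3: 11→5→13→8 push 2
augment #4: 11→7→9→8 push 2
augment #5: 11→5→10→12→8 push 1
augment #6: 11→5→13→12→8 push 8
augment #7: 11→5→13→2→0→9→8 push 11
max flow = 42; residual-reachable set from 11 gives S-side
cut edges (S→T): {(7,9), (11,3), (11,5), (11,12)} total cap 42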